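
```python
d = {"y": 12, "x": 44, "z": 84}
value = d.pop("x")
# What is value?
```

Trace:
`d = {"y": 12, "x": 44, "z": 84}` → d = {'y': 12, 'x': 44, 'z': 84}
`value = d.pop("x")` → d = {'y': 12, 'z': 84}; value = 44
So value = 44

Answer: 44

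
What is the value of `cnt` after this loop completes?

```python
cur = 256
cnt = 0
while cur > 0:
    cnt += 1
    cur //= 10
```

Count digits by repeated division by 10
`cnt` takes the values: 0 → 1 → 2 → 3

Answer: 3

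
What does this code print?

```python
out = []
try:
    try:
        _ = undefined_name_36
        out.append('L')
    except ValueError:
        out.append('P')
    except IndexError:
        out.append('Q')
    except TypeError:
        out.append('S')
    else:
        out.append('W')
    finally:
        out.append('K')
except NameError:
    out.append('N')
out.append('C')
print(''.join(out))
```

Execution trace: 'K' (finally) → 'N' (outer except NameError) → 'C' (after the try/except). Output: KNC

Answer: KNC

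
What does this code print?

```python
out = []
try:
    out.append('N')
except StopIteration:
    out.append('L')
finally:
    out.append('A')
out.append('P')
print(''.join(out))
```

Execution trace: 'N' (try body, no exception) → 'A' (finally) → 'P' (after the try/except). Output: NAP

Answer: NAP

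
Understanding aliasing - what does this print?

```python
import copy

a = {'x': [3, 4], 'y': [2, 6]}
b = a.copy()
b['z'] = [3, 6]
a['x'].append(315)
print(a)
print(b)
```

Key concept: shallow copy of dict with mutable values.
Step by step:
`a = {'x': [3, 4], 'y': [2, 6]}` → a = {'x': [3, 4], 'y': [2, 6]}
`b = a.copy()` → b = {'x': [3, 4], 'y': [2, 6]}
`b['z'] = [3, 6]` → b = {'x': [3, 4], 'y': [2, 6], 'z': [3, 6]}
`a['x'].append(315)` → a = {'x': [3, 4, 315], 'y': [2, 6]}; b = {'x': [3, 4, 315], 'y': [2, 6], 'z': [3, 6]}
`print(a)` → prints {'x': [3, 4, 315], 'y': [2, 6]}
`print(b)` → prints {'x': [3, 4, 315], 'y': [2, 6], 'z': [3, 6]}

Answer:
{'x': [3, 4, 315], 'y': [2, 6]}
{'x': [3, 4, 315], 'y': [2, 6], 'z': [3, 6]}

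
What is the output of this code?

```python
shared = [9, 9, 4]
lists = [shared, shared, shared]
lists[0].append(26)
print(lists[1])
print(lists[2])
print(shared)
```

Key concept: list of same reference.
Step by step:
`shared = [9, 9, 4]` → shared = [9, 9, 4]
`lists = [shared, shared, shared]` → lists = [[9, 9, 4], [9, 9, 4], [9, 9, 4]]
`lists[0].append(26)` → shared = [9, 9, 4, 26]; lists = [[9, 9, 4, 26], [9, 9, 4, 26], [9, 9, 4, 26]]
`print(lists[1])` → prints [9, 9, 4, 26]
`print(lists[2])` → prints [9, 9, 4, 26]
`print(shared)` → prints [9, 9, 4, 26]

Answer:
[9, 9, 4, 26]
[9, 9, 4, 26]
[9, 9, 4, 26]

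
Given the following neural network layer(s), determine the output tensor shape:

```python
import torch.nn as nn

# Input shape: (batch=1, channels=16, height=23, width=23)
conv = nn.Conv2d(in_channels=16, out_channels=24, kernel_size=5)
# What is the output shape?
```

Input: (1, 16, 23, 23) -> Output: (1, 24, 19, 19)

Answer: (1, 24, 19, 19)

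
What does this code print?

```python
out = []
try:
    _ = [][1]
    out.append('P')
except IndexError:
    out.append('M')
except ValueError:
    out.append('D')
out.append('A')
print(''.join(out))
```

Execution trace: 'M' (except IndexError) → 'A' (after the try/except). Output: MA

Answer: MA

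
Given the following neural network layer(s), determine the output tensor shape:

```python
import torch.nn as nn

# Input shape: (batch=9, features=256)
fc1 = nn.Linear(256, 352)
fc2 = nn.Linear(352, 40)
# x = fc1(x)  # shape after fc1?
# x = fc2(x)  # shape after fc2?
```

Input: (9, 256) -> after fc1: (9, 352) -> Output: (9, 40)

Answer: (9, 40)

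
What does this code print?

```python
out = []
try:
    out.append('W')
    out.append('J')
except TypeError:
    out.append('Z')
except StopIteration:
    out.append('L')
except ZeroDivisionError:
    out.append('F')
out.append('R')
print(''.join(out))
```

Execution trace: 'W' (try body) → 'J' (try body, no exception) → 'R' (after the try/except). Output: WJR

Answer: WJR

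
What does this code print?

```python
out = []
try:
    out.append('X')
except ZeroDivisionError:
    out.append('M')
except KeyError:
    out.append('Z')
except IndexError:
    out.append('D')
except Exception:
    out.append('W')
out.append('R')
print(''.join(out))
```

Execution trace: 'X' (try body, no exception) → 'R' (after the try/except). Output: XR

Answer: XR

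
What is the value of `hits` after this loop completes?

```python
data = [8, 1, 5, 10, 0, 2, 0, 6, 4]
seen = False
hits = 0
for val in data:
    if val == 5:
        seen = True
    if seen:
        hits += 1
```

Count elements after first 5 in [8, 1, 5, 10, 0, 2, 0, 6, 4]
`hits` takes the values: 0 → 1 → 2 → 3 → 4 → 5 → 6 → 7

Answer: 7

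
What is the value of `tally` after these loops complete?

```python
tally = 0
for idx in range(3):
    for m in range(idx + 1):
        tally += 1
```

Triangle: 1 + 2 + ... + 3
`tally` takes the values: 0 → 1 → 2 → 3 → 4 → 5 → 6

Answer: 6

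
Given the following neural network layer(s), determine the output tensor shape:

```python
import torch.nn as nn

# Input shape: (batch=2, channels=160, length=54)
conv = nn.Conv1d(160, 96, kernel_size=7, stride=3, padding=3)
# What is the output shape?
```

Input: (2, 160, 54) -> Output: (2, 96, 18)

Answer: (2, 96, 18)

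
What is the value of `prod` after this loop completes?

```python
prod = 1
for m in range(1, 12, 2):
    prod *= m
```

Product of 1, 3, 5, ... up to 11
`prod` takes the values: 1 → 3 → 15 → 105 → 945 → 10395

Answer: 10395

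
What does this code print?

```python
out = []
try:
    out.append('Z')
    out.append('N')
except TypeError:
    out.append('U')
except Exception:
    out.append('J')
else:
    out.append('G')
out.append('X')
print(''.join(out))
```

Execution trace: 'Z' (try body) → 'N' (try body, no exception) → 'G' (else) → 'X' (after the try/except). Output: ZNGX

Answer: ZNGX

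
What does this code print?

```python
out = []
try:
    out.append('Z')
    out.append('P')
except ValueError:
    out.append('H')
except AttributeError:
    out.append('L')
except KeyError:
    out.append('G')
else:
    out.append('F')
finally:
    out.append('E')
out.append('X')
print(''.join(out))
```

Execution trace: 'Z' (try body) → 'P' (try body, no exception) → 'F' (else) → 'E' (finally) → 'X' (after the try/except). Output: ZPFEX

Answer: ZPFEX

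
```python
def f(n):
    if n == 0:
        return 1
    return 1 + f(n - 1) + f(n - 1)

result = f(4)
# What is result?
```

f(n) = 1 + 2·f(n-1), f(0)=1. Closed form: (1+1)·2^4 - 1 = 31.

Answer: 31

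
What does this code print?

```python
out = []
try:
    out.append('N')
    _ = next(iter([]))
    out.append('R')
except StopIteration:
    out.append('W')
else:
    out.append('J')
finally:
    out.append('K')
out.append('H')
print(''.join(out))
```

Execution trace: 'N' (try body) → 'W' (except StopIteration) → 'K' (finally) → 'H' (after the try/except). Output: NWKH

Answer: NWKH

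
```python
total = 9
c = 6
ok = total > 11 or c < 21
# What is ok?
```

Trace:
`total = 9` → total = 9
`c = 6` → c = 6
`ok = total > 11 or c < 21` → ok = True
So ok = True

Answer: True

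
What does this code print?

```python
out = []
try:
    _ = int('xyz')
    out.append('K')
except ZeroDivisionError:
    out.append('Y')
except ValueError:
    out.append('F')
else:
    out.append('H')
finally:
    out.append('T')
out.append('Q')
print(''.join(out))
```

Execution trace: 'F' (except ValueError) → 'T' (finally) → 'Q' (after the try/except). Output: FTQ

Answer: FTQ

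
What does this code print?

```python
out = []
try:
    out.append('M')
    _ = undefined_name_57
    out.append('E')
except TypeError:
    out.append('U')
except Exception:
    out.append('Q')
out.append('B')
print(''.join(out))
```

Execution trace: 'M' (try body) → 'Q' (except Exception) → 'B' (after the try/except). Output: MQB

Answer: MQB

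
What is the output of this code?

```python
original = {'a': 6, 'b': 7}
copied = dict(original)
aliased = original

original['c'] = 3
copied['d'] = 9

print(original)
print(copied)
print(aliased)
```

Key concept: dict() creates copy, assignment creates alias.
Step by step:
`original = {'a': 6, 'b': 7}` → original = {'a': 6, 'b': 7}
`copied = dict(original)` → copied = {'a': 6, 'b': 7}
`aliased = original` → aliased = {'a': 6, 'b': 7} (same object as original)
`original['c'] = 3` → original = {'a': 6, 'b': 7, 'c': 3} (same object as aliased); aliased = {'a': 6, 'b': 7, 'c': 3} (same object as original)
`copied['d'] = 9` → copied = {'a': 6, 'b': 7, 'd': 9}
`print(original)` → prints {'a': 6, 'b': 7, 'c': 3}
`print(copied)` → prints {'a': 6, 'b': 7, 'd': 9}
`print(aliased)` → prints {'a': 6, 'b': 7, 'c': 3}

Answer:
{'a': 6, 'b': 7, 'c': 3}
{'a': 6, 'b': 7, 'd': 9}
{'a': 6, 'b': 7, 'c': 3}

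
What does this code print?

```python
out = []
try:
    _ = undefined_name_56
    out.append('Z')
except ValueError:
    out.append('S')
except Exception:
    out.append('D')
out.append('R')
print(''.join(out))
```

Execution trace: 'D' (except Exception) → 'R' (after the try/except). Output: DR

Answer: DR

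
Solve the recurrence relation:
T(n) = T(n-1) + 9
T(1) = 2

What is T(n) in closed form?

Unrolling: T(n) = T(1) + 9·(n-1) = 2 + 9(n-1) = 9n - 7.

Answer: T(n) = 9n - 7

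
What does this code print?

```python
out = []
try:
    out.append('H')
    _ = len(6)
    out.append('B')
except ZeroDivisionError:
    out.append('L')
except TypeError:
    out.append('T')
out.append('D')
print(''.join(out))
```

Execution trace: 'H' (try body) → 'T' (except TypeError) → 'D' (after the try/except). Output: HTD

Answer: HTD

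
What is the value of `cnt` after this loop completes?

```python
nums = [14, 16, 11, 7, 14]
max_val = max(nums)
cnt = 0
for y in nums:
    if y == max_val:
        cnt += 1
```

Count of max value 16 in [14, 16, 11, 7, 14]
`cnt` takes the values: 0 → 1

Answer: 1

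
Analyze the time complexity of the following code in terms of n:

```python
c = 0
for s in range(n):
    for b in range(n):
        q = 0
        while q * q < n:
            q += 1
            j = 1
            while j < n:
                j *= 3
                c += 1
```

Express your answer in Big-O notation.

Each loop level contributes: n × n × √n × log n. Multiplying the contributions gives O(n^2√n log n).

Answer: O(n^2√n log n)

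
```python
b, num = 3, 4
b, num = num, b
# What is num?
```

Trace:
`b, num = 3, 4` → b = 3; num = 4
`b, num = num, b` → b = 4; num = 3
So num = 3

Answer: 3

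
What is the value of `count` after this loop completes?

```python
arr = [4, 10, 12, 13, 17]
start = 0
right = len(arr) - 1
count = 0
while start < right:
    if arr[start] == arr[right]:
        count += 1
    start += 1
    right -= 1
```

Count matching pairs from ends
`count` takes the values: 0

Answer: 0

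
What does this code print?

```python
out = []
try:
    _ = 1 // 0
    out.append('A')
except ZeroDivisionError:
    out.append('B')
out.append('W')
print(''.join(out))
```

Execution trace: 'B' (except ZeroDivisionError) → 'W' (after the try/except). Output: BW

Answer: BW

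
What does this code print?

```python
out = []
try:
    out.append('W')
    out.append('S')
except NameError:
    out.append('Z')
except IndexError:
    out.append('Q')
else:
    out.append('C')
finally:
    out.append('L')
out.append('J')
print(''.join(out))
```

Execution trace: 'W' (try body) → 'S' (try body, no exception) → 'C' (else) → 'L' (finally) → 'J' (after the try/except). Output: WSCLJ

Answer: WSCLJ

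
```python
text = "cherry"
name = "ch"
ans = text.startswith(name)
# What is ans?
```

Trace:
`text = "cherry"` → text = 'cherry'
`name = "ch"` → name = 'ch'
`ans = text.startswith(name)` → ans = True
So ans = True

Answer: True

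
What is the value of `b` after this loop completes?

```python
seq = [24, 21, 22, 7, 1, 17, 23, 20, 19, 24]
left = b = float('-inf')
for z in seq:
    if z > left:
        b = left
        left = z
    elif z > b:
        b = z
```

Second largest (with repeats) in [24, 21, 22, 7, 1, 17, 23, 20, 19, 24]
`b` takes the values: -inf → 21 → 22 → 23 → 24

Answer: 24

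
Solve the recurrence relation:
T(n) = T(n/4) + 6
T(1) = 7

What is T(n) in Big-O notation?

Each step divides n by 4 and adds 6. After log_4(n) steps we reach T(1)=7. So T(n) = 6·log_4(n) + 7 = O(log n).

Answer: O(log n)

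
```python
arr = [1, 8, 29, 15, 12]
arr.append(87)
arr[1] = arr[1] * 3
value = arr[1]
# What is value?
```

Trace:
`arr = [1, 8, 29, 15, 12]` → arr = [1, 8, 29, 15, 12]
`arr.append(87)` → arr = [1, 8, 29, 15, 12, 87]
`arr[1] = arr[1] * 3` → arr = [1, 24, 29, 15, 12, 87]
`value = arr[1]` → value = 24
So value = 24

Answer: 24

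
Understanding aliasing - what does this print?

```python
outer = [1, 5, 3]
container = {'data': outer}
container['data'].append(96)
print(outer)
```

Key concept: dict holds reference to list.
Step by step:
`outer = [1, 5, 3]` → outer = [1, 5, 3]
`container = {'data': outer}` → container = {'data': [1, 5, 3]}
`container['data'].append(96)` → outer = [1, 5, 3, 96]; container = {'data': [1, 5, 3, 96]}
`print(outer)` → prints [1, 5, 3, 96]

Answer: [1, 5, 3, 96]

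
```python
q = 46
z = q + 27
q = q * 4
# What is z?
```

Trace:
`q = 46` → q = 46
`z = q + 27` → z = 73
`q = q * 4` → q = 184
So z = 73

Answer: 73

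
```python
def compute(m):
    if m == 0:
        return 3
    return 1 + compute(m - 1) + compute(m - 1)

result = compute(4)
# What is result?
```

compute(m) = 1 + 2·compute(m-1), compute(0)=3. Closed form: (3+1)·2^4 - 1 = 63.

Answer: 63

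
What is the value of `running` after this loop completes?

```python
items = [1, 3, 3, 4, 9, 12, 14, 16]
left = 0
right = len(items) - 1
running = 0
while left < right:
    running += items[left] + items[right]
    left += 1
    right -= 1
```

Sum of pairs from ends
`running` takes the values: 0 → 17 → 34 → 49 → 62

Answer: 62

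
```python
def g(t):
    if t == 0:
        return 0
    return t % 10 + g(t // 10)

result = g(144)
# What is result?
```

Sum of digits of 144: 4 + 4 + 1 = 9

Answer: 9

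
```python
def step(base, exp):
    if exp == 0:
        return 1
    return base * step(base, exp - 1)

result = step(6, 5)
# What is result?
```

step(6, 5) = 6 * 6 * 6 * 6 * 6 = 7776

Answer: 7776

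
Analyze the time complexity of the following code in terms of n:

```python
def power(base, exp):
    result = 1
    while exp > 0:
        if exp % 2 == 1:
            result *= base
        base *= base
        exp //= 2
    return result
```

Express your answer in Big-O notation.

This is Exponentiation by squaring. Time complexity: O(log n).

Answer: O(log n)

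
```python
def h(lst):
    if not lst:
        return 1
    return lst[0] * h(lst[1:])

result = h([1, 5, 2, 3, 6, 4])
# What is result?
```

Product over [1, 5, 2, 3, 6, 4] = 1 * 5 * 2 * 3 * 6 * 4 = 720

Answer: 720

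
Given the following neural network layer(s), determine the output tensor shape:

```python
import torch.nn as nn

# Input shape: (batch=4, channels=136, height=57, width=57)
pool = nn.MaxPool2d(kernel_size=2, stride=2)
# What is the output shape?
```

Input: (4, 136, 57, 57) -> Output: (4, 136, 28, 28)

Answer: (4, 136, 28, 28)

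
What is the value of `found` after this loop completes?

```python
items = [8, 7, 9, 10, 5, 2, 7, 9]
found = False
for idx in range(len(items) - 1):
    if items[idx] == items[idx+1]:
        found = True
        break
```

Check consecutive duplicates in [8, 7, 9, 10, 5, 2, 7, 9]
`found` takes the values: False

Answer: False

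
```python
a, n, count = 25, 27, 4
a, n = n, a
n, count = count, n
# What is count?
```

Trace:
`a, n, count = 25, 27, 4` → a = 25; n = 27; count = 4
`a, n = n, a` → a = 27; n = 25
`n, count = count, n` → n = 4; count = 25
So count = 25

Answer: 25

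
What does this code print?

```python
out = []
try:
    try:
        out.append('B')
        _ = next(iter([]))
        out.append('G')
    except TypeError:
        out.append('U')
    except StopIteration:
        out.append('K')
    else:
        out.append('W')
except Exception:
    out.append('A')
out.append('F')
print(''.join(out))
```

Execution trace: 'B' (inner try body) → 'K' (inner except StopIteration) → 'F' (after the try/except). Output: BKF

Answer: BKF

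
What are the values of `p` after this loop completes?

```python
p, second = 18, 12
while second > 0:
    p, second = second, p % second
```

GCD of 18 and 12
`p` takes the values: 18 → 12 → 6

Answer: 6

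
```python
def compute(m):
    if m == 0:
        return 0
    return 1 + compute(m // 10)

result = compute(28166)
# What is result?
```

Count of digits of 28166: 5

Answer: 5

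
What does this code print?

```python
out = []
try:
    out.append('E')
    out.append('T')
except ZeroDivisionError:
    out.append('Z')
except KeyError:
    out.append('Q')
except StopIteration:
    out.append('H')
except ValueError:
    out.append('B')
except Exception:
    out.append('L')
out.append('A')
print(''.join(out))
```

Execution trace: 'E' (try body) → 'T' (try body, no exception) → 'A' (after the try/except). Output: ETA

Answer: ETA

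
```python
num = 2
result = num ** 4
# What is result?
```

Trace:
`num = 2` → num = 2
`result = num ** 4` → result = 16
So result = 16

Answer: 16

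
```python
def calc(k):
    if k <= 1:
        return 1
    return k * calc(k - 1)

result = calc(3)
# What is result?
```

calc(3) = 3 * 2 * 1 = 6

Answer: 6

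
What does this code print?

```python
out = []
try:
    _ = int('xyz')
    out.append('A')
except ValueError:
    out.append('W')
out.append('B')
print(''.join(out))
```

Execution trace: 'W' (except ValueError) → 'B' (after the try/except). Output: WB

Answer: WB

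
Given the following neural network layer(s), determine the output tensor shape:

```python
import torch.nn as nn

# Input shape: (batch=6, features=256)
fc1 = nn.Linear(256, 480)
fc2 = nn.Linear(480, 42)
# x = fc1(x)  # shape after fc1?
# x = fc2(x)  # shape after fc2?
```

Input: (6, 256) -> after fc1: (6, 480) -> Output: (6, 42)

Answer: (6, 42)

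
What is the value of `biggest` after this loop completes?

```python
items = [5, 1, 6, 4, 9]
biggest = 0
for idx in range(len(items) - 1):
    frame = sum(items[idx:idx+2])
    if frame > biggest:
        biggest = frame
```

Max sum of 2-element window in [5, 1, 6, 4, 9]
`biggest` takes the values: 0 → 6 → 7 → 10 → 13

Answer: 13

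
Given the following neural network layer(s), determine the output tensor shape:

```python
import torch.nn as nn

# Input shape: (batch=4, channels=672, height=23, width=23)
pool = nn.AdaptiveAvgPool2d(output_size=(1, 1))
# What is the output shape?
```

Input: (4, 672, 23, 23) -> Output: (4, 672, 1, 1)

Answer: (4, 672, 1, 1)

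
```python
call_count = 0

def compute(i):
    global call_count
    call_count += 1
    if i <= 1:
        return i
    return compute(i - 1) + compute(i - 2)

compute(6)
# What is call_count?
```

Calls(i) = 1 + Calls(i-1) + Calls(i-2); Calls(0)=Calls(1)=1. For i=6 this gives 25.

Answer: 25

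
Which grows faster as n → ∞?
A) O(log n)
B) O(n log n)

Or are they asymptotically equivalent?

O(log n) vs O(n log n): Higher order terms dominate.

Answer: B) O(n log n) grows faster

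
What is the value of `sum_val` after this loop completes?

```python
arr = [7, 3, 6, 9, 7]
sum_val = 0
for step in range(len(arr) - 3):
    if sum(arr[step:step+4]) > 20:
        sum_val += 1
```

Count windows with sum > 20
`sum_val` takes the values: 0 → 1 → 2

Answer: 2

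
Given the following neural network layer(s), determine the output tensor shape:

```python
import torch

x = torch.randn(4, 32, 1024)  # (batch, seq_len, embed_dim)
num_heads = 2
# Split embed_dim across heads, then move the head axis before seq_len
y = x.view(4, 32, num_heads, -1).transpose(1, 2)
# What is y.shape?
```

Input: (4, 32, 1024) -> head_dim = 1024 // 2 = 512; after view: (4, 32, 2, 512) -> after transpose(1, 2): (4, 2, 32, 512) -> Output: (4, 2, 32, 512)

Answer: (4, 2, 32, 512)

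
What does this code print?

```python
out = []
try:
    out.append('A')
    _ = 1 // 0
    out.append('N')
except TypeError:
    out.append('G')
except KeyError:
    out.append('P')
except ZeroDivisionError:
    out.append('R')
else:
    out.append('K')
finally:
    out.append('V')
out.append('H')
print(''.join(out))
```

Execution trace: 'A' (try body) → 'R' (except ZeroDivisionError) → 'V' (finally) → 'H' (after the try/except). Output: ARVH

Answer: ARVH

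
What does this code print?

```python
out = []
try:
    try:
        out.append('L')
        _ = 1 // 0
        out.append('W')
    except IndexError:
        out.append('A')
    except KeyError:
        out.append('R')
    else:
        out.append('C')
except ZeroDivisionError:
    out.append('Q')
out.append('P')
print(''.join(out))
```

Execution trace: 'L' (try body) → 'Q' (outer except ZeroDivisionError) → 'P' (after the try/except). Output: LQP

Answer: LQP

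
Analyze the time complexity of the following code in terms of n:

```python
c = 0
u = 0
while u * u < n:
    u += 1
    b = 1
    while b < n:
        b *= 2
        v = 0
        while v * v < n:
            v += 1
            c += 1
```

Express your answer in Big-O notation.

Each loop level contributes: √n × log n × √n. Multiplying the contributions gives O(n log n).

Answer: O(n log n)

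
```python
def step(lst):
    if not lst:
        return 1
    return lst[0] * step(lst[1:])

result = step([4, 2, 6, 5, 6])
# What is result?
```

Product over [4, 2, 6, 5, 6] = 4 * 2 * 6 * 5 * 6 = 1440

Answer: 1440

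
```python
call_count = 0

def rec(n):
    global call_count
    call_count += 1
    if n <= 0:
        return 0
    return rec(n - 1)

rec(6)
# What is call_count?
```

Linear recursion stepping by 1: 7 calls from n=6 down to ≤0.

Answer: 7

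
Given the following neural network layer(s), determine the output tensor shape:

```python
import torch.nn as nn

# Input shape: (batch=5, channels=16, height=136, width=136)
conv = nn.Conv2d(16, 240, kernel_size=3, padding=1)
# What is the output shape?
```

Input: (5, 16, 136, 136) -> Output: (5, 240, 136, 136)

Answer: (5, 240, 136, 136)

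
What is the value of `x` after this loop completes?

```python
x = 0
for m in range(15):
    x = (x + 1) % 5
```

Increment mod 5, 15 times = 0
`x` takes the values: 0 → 1 → 2 → 3 → 4 → 0 → 1 → 2 → 3 → 4 → 0 → 1 → 2 → 3 → 4 → 0

Answer: 0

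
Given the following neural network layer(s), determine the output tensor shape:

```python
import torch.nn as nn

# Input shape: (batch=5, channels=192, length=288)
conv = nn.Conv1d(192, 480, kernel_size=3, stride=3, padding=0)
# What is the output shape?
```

Input: (5, 192, 288) -> Output: (5, 480, 96)

Answer: (5, 480, 96)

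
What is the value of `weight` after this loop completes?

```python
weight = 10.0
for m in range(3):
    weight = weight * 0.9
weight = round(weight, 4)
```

Exponential decay: 10.0 * 0.9^3
`weight` takes the values: 10.0 → 9.0 → 8.1 → 7.29

Answer: 7.29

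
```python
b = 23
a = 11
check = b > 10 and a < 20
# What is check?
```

Trace:
`b = 23` → b = 23
`a = 11` → a = 11
`check = b > 10 and a < 20` → check = True
So check = True

Answer: True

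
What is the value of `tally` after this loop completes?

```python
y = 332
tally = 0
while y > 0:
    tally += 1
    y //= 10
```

Count digits by repeated division by 10
`tally` takes the values: 0 → 1 → 2 → 3

Answer: 3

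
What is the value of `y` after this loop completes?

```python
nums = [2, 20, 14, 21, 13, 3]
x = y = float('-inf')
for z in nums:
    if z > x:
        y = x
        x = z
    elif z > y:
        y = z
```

Second largest (with repeats) in [2, 20, 14, 21, 13, 3]
`y` takes the values: -inf → 2 → 14 → 20

Answer: 20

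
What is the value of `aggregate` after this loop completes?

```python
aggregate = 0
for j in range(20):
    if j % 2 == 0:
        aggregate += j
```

Sum of even numbers 0 to 19
`aggregate` takes the values: 0 → 2 → 6 → 12 → 20 → 30 → 42 → 56 → 72 → 90

Answer: 90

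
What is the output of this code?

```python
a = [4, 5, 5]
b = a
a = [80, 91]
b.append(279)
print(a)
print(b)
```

Key concept: rebinding vs mutation: a is rebound to a new list, b still points at the original.
Step by step:
`a = [4, 5, 5]` → a = [4, 5, 5]
`b = a` → b = [4, 5, 5] (same object as a)
`a = [80, 91]` → a = [80, 91]
`b.append(279)` → b = [4, 5, 5, 279]
`print(a)` → prints [80, 91]
`print(b)` → prints [4, 5, 5, 279]

Answer:
[80, 91]
[4, 5, 5, 279]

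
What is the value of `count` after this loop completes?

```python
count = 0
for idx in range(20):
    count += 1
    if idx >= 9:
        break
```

Loop breaks when idx reaches 9, count is 10
`count` takes the values: 0 → 1 → 2 → 3 → 4 → 5 → 6 → 7 → 8 → 9 → 10

Answer: 10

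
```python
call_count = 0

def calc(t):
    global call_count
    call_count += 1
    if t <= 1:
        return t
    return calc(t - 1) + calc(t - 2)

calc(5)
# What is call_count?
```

Calls(t) = 1 + Calls(t-1) + Calls(t-2); Calls(0)=Calls(1)=1. For t=5 this gives 15.

Answer: 15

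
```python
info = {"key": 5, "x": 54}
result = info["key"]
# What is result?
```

Trace:
`info = {"key": 5, "x": 54}` → info = {'key': 5, 'x': 54}
`result = info["key"]` → result = 5
So result = 5

Answer: 5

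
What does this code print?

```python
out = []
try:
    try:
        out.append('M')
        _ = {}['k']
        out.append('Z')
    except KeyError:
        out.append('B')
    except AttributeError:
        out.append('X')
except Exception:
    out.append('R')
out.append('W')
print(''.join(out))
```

Execution trace: 'M' (inner try body) → 'B' (inner except KeyError) → 'W' (after the try/except). Output: MBW

Answer: MBW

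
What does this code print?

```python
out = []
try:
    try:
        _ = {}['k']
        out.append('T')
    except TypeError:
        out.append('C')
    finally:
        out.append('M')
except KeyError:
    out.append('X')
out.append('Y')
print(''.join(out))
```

Execution trace: 'M' (finally) → 'X' (outer except KeyError) → 'Y' (after the try/except). Output: MXY

Answer: MXY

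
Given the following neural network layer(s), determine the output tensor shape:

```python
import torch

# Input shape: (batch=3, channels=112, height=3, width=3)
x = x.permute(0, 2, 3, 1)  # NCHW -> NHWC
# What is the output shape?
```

Input: (3, 112, 3, 3) -> Output: (3, 3, 3, 112)

Answer: (3, 3, 3, 112)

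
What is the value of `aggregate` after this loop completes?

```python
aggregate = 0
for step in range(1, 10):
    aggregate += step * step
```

Sum of squares 1² to 9² = 285
`aggregate` takes the values: 0 → 1 → 5 → 14 → 30 → 55 → 91 → 140 → 204 → 285

Answer: 285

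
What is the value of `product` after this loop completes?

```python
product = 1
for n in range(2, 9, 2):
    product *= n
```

Product of even numbers 2 to 8
`product` takes the values: 1 → 2 → 8 → 48 → 384

Answer: 384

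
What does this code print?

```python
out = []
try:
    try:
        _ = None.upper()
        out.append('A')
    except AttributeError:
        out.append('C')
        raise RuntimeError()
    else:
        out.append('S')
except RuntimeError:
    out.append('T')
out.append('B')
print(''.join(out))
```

Execution trace: 'C' (inner except AttributeError) → 'T' (outer except RuntimeError) → 'B' (after the try/except). Output: CTB

Answer: CTB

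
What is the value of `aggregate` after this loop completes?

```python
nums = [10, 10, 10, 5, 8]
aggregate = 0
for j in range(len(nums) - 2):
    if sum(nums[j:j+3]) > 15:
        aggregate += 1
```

Count windows with sum > 15
`aggregate` takes the values: 0 → 1 → 2 → 3

Answer: 3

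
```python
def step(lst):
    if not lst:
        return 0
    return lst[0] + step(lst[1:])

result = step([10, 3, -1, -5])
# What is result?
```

10 + 3 + (-1) + (-5) + 0 = 7

Answer: 7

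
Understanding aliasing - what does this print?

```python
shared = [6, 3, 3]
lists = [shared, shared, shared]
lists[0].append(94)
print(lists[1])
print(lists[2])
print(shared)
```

Key concept: list of same reference.
Step by step:
`shared = [6, 3, 3]` → shared = [6, 3, 3]
`lists = [shared, shared, shared]` → lists = [[6, 3, 3], [6, 3, 3], [6, 3, 3]]
`lists[0].append(94)` → shared = [6, 3, 3, 94]; lists = [[6, 3, 3, 94], [6, 3, 3, 94], [6, 3, 3, 94]]
`print(lists[1])` → prints [6, 3, 3, 94]
`print(lists[2])` → prints [6, 3, 3, 94]
`print(shared)` → prints [6, 3, 3, 94]

Answer:
[6, 3, 3, 94]
[6, 3, 3, 94]
[6, 3, 3, 94]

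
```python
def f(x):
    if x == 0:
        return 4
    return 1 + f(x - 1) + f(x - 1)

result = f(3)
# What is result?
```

f(x) = 1 + 2·f(x-1), f(0)=4. Closed form: (4+1)·2^3 - 1 = 39.

Answer: 39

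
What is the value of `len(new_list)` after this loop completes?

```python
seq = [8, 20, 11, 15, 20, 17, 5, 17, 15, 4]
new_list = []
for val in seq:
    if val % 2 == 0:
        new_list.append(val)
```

Count even numbers in [8, 20, 11, 15, 20, 17, 5, 17, 15, 4]
`new_list` takes the values: [] → [8] → [8, 20] → [8, 20, 20] → [8, 20, 20, 4]
So `len(new_list)` = 4

Answer: 4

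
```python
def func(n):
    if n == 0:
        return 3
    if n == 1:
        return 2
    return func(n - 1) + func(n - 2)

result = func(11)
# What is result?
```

Build up from base cases: func(0)=3, func(1)=2, func(2)=5, func(3)=7, func(4)=12, func(5)=19, func(6)=31, ..., func(11)=343

Answer: 343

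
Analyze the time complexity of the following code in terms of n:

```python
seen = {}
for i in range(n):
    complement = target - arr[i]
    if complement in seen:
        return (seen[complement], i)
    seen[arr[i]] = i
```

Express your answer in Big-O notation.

This is Two sum with hash map. Time complexity: O(n).

Answer: O(n)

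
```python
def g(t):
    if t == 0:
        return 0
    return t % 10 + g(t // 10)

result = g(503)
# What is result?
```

Sum of digits of 503: 3 + 0 + 5 = 8

Answer: 8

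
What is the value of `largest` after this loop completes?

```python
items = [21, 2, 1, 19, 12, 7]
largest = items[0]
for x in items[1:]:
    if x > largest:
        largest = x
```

Maximum of [21, 2, 1, 19, 12, 7]
`largest` takes the values: 21

Answer: 21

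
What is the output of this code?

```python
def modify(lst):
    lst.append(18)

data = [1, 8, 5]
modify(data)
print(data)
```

Key concept: function modifies passed list.
Step by step:
`data = [1, 8, 5]` → data = [1, 8, 5]
`modify(data)` → data = [1, 8, 5, 18]
`print(data)` → prints [1, 8, 5, 18]

Answer: [1, 8, 5, 18]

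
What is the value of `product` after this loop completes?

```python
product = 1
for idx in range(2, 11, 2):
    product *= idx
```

Product of even numbers 2 to 10
`product` takes the values: 1 → 2 → 8 → 48 → 384 → 3840

Answer: 3840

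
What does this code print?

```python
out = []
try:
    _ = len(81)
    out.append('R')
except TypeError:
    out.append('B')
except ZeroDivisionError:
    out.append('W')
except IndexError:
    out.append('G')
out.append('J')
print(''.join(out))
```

Execution trace: 'B' (except TypeError) → 'J' (after the try/except). Output: BJ

Answer: BJ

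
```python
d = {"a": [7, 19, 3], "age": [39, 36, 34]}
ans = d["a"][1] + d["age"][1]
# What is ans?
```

Trace:
`d = {"a": [7, 19, 3], "age": [39, 36, 34]}` → d = {'a': [7, 19, 3], 'age': [39, 36, 34]}
`ans = d["a"][1] + d["age"][1]` → ans = 55
So ans = 55

Answer: 55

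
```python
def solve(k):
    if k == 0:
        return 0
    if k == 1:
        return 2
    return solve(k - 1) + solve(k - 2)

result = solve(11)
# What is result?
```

Build up from base cases: solve(0)=0, solve(1)=2, solve(2)=2, solve(3)=4, solve(4)=6, solve(5)=10, solve(6)=16, ..., solve(11)=178

Answer: 178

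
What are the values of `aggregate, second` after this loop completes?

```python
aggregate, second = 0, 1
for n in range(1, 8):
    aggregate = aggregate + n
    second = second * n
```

Sum and factorial of 1 to 7
`aggregate, second` takes the values: (0, 1) → (1, 1) → (3, 1) → (3, 2) → (6, 2) → (6, 6) → (10, 6) → (10, 24) → (15, 24) → (15, 120) → (21, 120) → (21, 720) → (28, 720) → (28, 5040)

Answer: 28, 5040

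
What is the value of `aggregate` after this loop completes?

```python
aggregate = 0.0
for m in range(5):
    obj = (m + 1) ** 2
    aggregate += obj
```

Sum of squared losses 1² + 2² + ... + 5²
`aggregate` takes the values: 0.0 → 1.0 → 5.0 → 14.0 → 30.0 → 55.0

Answer: 55.0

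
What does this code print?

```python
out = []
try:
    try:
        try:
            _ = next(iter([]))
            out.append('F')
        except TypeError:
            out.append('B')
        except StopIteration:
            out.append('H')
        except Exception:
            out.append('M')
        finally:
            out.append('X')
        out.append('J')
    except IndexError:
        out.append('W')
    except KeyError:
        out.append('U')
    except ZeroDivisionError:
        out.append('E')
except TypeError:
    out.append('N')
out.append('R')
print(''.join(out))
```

Execution trace: 'H' (inner except StopIteration) → 'X' (inner finally) → 'J' (try body, no exception) → 'R' (after the try/except). Output: HXJR

Answer: HXJR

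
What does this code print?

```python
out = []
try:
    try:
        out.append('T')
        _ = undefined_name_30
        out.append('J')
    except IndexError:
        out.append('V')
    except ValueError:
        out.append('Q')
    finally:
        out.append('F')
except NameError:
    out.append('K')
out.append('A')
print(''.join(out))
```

Execution trace: 'T' (inner try body) → 'F' (inner finally) → 'K' (outer except NameError) → 'A' (after the try/except). Output: TFKA

Answer: TFKA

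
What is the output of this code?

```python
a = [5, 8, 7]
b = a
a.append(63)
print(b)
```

Key concept: basic list aliasing.
Step by step:
`a = [5, 8, 7]` → a = [5, 8, 7]
`b = a` → b = [5, 8, 7] (same object as a)
`a.append(63)` → a = [5, 8, 7, 63] (same object as b); b = [5, 8, 7, 63] (same object as a)
`print(b)` → prints [5, 8, 7, 63]

Answer: [5, 8, 7, 63]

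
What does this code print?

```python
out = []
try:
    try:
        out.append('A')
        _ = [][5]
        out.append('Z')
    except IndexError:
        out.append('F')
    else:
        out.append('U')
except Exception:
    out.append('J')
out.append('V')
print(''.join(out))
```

Execution trace: 'A' (inner try body) → 'F' (inner except IndexError) → 'V' (after the try/except). Output: AFV

Answer: AFV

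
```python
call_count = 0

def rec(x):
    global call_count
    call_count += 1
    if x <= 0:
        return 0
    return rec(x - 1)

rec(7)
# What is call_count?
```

Linear recursion stepping by 1: 8 calls from x=7 down to ≤0.

Answer: 8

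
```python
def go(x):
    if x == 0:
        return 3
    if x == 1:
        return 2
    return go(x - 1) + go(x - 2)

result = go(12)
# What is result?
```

Build up from base cases: go(0)=3, go(1)=2, go(2)=5, go(3)=7, go(4)=12, go(5)=19, go(6)=31, ..., go(12)=555

Answer: 555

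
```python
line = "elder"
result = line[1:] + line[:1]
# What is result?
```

Trace:
`line = "elder"` → line = 'elder'
`result = line[1:] + line[:1]` → result = 'ldere'
So result = 'ldere'

Answer: 'ldere'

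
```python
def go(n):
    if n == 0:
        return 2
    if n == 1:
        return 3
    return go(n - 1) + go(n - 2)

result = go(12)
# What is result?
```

Build up from base cases: go(0)=2, go(1)=3, go(2)=5, go(3)=8, go(4)=13, go(5)=21, go(6)=34, ..., go(12)=610

Answer: 610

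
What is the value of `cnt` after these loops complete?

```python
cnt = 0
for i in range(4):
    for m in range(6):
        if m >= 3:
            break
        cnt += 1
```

Inner breaks at 3, outer runs 4 times
`cnt` takes the values: 0 → 1 → 2 → 3 → 4 → 5 → 6 → 7 → 8 → 9 → 10 → 11 → 12

Answer: 12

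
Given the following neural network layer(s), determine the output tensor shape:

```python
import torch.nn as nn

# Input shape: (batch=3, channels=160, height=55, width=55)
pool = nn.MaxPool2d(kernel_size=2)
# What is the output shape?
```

Input: (3, 160, 55, 55) -> Output: (3, 160, 27, 27)

Answer: (3, 160, 27, 27)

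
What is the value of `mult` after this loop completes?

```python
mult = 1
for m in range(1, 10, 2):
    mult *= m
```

Product of 1, 3, 5, ... up to 9
`mult` takes the values: 1 → 3 → 15 → 105 → 945

Answer: 945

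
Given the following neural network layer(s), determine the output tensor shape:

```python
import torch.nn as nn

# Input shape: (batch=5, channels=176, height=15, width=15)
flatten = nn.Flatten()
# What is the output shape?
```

Input: (5, 176, 15, 15) -> Output: (5, 39600)

Answer: (5, 39600)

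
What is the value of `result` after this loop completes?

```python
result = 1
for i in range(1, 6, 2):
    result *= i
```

Product of 1, 3, 5, ... up to 5
`result` takes the values: 1 → 3 → 15

Answer: 15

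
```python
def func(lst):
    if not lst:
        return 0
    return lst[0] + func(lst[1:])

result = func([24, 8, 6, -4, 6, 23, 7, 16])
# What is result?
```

24 + 8 + 6 + (-4) + 6 + 23 + 7 + 16 + 0 = 86

Answer: 86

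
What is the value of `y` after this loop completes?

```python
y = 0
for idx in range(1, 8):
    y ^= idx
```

XOR of 1 to 7
`y` takes the values: 0 → 1 → 3 → 0 → 4 → 1 → 7 → 0

Answer: 0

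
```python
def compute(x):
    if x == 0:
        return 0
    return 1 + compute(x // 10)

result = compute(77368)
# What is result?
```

Count of digits of 77368: 5

Answer: 5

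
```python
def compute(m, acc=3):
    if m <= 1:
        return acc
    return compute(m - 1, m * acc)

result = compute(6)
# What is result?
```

Accumulator trace (n, acc): (6, 3) -> (5, 18) -> (4, 90) -> (3, 360) -> (2, 1080) -> (1, 2160) -> return 2160

Answer: 2160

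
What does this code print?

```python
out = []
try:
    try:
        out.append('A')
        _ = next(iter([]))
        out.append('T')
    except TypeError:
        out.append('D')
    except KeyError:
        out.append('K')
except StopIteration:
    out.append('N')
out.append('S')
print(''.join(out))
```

Execution trace: 'A' (try body) → 'N' (outer except StopIteration) → 'S' (after the try/except). Output: ANS

Answer: ANS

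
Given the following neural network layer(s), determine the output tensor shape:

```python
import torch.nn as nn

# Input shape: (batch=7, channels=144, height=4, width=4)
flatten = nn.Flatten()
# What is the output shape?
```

Input: (7, 144, 4, 4) -> Output: (7, 2304)

Answer: (7, 2304)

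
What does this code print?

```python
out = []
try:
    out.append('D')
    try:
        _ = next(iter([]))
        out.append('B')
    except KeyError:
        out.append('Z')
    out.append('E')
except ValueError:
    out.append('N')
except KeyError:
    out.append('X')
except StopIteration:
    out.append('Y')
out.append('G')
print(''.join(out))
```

Execution trace: 'D' (try body) → 'Y' (except StopIteration) → 'G' (after the try/except). Output: DYG

Answer: DYG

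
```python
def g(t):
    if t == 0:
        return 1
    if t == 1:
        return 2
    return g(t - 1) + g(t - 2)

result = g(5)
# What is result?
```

Build up from base cases: g(0)=1, g(1)=2, g(2)=3, g(3)=5, g(4)=8, g(5)=13

Answer: 13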